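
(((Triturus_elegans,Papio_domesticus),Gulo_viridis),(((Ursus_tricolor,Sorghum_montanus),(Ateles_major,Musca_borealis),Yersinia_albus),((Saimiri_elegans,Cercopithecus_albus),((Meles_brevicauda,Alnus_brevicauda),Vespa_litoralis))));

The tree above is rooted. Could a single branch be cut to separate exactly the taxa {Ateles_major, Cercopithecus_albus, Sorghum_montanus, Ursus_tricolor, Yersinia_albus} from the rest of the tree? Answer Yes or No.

No

The MRCA of the listed taxa subtends (((Ursus_tricolor,Sorghum_montanus),(Ateles_major,Musca_borealis),Yersinia_albus),((Saimiri_elegans,Cercopithecus_albus),((Meles_brevicauda,Alnus_brevicauda),Vespa_litoralis))).
That clade also contains Alnus_brevicauda, Meles_brevicauda, Musca_borealis, Saimiri_elegans, Vespa_litoralis, which are not in the proposed group, so the group is not monophyletic.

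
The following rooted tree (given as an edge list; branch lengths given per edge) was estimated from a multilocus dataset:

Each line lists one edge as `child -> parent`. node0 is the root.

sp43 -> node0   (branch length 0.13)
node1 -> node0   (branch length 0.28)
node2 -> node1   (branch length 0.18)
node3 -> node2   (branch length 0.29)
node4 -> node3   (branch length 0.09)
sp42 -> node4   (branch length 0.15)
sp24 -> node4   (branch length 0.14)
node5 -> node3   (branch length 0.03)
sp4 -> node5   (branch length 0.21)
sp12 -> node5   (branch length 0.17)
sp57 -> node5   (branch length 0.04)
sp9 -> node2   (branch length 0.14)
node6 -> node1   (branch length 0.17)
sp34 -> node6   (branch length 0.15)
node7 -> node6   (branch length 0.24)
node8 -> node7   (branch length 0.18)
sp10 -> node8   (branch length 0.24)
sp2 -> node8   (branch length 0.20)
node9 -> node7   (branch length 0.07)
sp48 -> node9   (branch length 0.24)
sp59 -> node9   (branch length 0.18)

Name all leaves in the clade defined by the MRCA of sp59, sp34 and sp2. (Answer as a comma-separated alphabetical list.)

sp10, sp2, sp34, sp48, sp59

Tracing sp59: it sits inside (sp48,sp59).
Tracing sp34: it sits inside (sp34,((sp10,sp2),(sp48,sp59))).
Tracing sp2: it sits inside (sp10,sp2).
The smallest clade enclosing all 3 is (sp34,((sp10,sp2),(sp48,sp59))); the answer is its 5 terminal taxa in alphabetical order.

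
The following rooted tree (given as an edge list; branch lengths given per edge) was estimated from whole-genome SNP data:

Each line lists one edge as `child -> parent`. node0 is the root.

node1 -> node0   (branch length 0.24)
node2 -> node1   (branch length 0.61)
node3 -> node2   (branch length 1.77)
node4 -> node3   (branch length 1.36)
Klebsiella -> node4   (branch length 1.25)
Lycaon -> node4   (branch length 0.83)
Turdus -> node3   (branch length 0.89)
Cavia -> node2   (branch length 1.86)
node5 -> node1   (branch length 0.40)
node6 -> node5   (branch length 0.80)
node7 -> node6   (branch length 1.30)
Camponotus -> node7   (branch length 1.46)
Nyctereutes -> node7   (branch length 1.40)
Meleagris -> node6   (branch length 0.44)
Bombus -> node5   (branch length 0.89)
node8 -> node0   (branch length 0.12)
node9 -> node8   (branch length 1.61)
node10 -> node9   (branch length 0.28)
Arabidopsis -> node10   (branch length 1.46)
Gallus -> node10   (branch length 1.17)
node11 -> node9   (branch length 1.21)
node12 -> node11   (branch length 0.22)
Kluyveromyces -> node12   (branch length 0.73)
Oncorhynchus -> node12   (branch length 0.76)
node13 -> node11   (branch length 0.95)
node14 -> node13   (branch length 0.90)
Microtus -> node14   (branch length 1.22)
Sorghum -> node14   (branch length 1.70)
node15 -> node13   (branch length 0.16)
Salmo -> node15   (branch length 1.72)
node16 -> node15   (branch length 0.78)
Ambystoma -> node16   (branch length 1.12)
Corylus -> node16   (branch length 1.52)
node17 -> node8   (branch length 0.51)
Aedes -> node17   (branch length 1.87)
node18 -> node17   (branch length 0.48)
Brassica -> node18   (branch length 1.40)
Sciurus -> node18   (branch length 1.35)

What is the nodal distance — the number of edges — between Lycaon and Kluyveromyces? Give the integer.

10

The MRCA of Lycaon and Kluyveromyces is the root of the tree.
From Lycaon up to that node: 5 branches. From Kluyveromyces up to the same node: 5 branches. Total: 5 + 5 = 10.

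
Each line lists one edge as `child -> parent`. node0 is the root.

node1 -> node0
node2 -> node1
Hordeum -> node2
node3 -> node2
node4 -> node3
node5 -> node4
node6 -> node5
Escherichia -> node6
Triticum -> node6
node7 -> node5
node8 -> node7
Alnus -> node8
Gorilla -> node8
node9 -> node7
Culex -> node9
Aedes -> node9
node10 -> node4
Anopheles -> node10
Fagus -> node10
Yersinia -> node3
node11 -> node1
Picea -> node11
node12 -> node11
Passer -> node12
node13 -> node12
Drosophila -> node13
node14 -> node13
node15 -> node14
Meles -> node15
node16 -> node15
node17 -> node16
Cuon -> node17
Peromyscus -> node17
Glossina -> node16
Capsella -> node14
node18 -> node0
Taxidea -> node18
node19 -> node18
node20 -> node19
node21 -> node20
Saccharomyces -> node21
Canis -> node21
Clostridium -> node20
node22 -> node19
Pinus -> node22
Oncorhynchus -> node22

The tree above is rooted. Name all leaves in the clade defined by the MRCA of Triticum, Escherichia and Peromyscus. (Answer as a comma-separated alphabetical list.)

Aedes, Alnus, Anopheles, Capsella, Culex, Cuon, Drosophila, Escherichia, Fagus, Glossina, Gorilla, Hordeum, Meles, Passer, Peromyscus, Picea, Triticum, Yersinia

Tracing Triticum: it sits inside (Escherichia,Triticum).
Tracing Escherichia: it sits inside (Escherichia,Triticum).
Tracing Peromyscus: it sits inside (Cuon,Peromyscus).
The smallest clade enclosing all 3 is ((Hordeum,((((Escherichia,Triticum),((Alnus,Gorilla),(Culex,Aedes))),(Anopheles,Fagus)),Yersinia)),(Picea,(Passer,(Drosophila,((Meles,((Cuon,Peromyscus),Glossina)),Capsella))))); the answer is its 18 terminal taxa in alphabetical order.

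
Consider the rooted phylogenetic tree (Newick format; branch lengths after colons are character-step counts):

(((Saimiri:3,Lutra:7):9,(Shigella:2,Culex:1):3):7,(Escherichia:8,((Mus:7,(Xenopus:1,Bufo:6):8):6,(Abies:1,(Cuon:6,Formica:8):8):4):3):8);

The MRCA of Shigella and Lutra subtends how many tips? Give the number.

4

The MRCA of Shigella and Lutra is the node subtending ((Saimiri,Lutra),(Shigella,Culex)).
That clade contains 4 terminal taxa: Culex, Lutra, Saimiri, Shigella.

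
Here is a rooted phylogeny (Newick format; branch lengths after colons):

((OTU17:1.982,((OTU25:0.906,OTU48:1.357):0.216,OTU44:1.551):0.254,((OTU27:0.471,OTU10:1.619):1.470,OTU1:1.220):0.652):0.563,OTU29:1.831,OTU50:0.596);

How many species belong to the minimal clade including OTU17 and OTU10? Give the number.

The MRCA of OTU17 and OTU10 is the node subtending (OTU17,((OTU25,OTU48),OTU44),((OTU27,OTU10),OTU1)).
That clade contains 7 terminal taxa: OTU1, OTU10, OTU17, OTU25, OTU27, OTU44, OTU48.

7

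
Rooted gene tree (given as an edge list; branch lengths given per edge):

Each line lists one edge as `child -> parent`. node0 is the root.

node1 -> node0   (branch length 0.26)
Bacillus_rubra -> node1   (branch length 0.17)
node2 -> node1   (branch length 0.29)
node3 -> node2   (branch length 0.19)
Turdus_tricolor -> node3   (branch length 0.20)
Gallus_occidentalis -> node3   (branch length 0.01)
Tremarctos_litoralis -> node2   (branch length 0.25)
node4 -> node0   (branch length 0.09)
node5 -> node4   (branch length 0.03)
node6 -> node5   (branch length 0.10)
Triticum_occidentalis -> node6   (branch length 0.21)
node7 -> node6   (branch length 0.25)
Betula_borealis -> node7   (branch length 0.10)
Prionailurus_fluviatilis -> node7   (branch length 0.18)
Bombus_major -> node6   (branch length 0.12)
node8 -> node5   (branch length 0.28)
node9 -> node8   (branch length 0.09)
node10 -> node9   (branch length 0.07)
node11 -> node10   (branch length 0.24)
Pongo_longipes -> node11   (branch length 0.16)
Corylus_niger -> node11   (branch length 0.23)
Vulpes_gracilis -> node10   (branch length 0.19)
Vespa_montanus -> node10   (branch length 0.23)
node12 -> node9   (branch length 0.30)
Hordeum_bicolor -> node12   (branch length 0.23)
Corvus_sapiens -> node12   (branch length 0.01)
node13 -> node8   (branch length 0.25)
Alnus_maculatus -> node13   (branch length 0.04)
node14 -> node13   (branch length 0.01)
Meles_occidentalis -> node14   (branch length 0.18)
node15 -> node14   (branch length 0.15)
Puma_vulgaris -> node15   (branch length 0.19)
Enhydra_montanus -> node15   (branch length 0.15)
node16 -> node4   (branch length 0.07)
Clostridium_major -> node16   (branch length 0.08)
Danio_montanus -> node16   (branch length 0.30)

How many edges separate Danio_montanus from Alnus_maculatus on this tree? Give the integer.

6

The MRCA of Danio_montanus and Alnus_maculatus is the node subtending (((Triticum_occidentalis,(Betula_borealis,Prionailurus_fluviatilis),Bombus_major),((((Pongo_longipes,Corylus_niger),Vulpes_gracilis,Vespa_montanus),(Hordeum_bicolor,Corvus_sapiens)),(Alnus_maculatus,(Meles_occidentalis,(Puma_vulgaris,Enhydra_montanus))))),(Clostridium_major,Danio_montanus)).
From Danio_montanus up to that node: 2 branches. From Alnus_maculatus up to the same node: 4 branches. Total: 2 + 4 = 6.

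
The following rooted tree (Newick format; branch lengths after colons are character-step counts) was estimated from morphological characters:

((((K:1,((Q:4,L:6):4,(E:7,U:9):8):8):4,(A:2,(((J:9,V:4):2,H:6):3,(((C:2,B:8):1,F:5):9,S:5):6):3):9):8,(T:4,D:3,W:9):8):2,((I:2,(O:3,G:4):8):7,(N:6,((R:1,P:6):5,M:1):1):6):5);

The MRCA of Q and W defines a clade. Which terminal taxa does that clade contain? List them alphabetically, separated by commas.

A, B, C, D, E, F, H, J, K, L, Q, S, T, U, V, W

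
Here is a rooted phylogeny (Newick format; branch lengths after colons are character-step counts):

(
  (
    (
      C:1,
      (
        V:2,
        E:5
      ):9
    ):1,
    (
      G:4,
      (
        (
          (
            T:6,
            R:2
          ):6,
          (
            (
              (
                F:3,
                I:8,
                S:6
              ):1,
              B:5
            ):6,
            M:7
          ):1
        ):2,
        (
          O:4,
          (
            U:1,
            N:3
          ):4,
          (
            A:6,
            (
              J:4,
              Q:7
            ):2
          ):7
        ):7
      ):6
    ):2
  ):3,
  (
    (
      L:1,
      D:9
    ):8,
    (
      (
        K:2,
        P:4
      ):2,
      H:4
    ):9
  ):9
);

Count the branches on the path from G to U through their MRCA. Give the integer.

The MRCA of G and U is the node subtending (G,(((T,R),(((F,I,S),B),M)),(O,(U,N),(A,(J,Q))))).
From G up to that node: 1 branch. From U up to the same node: 4 branches. Total: 1 + 4 = 5.

5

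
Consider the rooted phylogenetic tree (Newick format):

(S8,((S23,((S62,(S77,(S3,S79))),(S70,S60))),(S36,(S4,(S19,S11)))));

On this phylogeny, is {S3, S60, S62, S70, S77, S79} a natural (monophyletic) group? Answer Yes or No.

Yes

The most recent common ancestor of these taxa subtends ((S62,(S77,(S3,S79))),(S70,S60)).
That clade has exactly 6 tips — every listed taxon and nothing else — so the group is monophyletic.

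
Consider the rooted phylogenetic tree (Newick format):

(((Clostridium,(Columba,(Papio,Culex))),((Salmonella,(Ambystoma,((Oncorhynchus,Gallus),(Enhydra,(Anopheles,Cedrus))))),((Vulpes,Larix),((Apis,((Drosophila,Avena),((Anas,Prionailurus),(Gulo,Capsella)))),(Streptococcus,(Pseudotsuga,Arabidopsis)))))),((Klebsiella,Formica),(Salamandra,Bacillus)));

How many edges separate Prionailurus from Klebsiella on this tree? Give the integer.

12

The MRCA of Prionailurus and Klebsiella is the root of the tree.
From Prionailurus up to that node: 9 branches. From Klebsiella up to the same node: 3 branches. Total: 9 + 3 = 12.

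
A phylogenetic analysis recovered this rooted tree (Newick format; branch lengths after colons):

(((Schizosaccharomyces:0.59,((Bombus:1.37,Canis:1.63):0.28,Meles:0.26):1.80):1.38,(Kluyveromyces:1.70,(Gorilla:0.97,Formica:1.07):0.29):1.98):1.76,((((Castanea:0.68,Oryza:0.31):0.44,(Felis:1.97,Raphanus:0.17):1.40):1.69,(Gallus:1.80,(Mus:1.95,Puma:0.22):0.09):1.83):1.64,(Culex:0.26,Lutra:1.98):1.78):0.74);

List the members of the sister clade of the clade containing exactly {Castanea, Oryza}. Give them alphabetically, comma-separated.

The clade containing exactly {Castanea, Oryza} attaches to the tree at the node subtending ((Castanea,Oryza),(Felis,Raphanus)).
The other lineage descending from that same node — the sister group — is (Felis,Raphanus); its 2 tips in alphabetical order are the answer.

Felis, Raphanus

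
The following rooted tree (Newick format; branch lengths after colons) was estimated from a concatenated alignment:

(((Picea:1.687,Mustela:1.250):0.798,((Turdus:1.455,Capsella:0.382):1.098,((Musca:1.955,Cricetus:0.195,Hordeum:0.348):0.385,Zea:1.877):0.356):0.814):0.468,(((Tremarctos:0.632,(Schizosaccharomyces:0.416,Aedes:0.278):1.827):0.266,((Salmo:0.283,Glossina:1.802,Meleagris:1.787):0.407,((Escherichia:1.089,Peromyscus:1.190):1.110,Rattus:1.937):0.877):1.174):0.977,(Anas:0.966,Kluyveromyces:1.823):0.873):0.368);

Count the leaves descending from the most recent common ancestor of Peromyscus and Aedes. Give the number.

9

The MRCA of Peromyscus and Aedes is the node subtending ((Tremarctos,(Schizosaccharomyces,Aedes)),((Salmo,Glossina,Meleagris),((Escherichia,Peromyscus),Rattus))).
That clade contains 9 terminal taxa: Aedes, Escherichia, Glossina, Meleagris, Peromyscus, Rattus, Salmo, Schizosaccharomyces, Tremarctos.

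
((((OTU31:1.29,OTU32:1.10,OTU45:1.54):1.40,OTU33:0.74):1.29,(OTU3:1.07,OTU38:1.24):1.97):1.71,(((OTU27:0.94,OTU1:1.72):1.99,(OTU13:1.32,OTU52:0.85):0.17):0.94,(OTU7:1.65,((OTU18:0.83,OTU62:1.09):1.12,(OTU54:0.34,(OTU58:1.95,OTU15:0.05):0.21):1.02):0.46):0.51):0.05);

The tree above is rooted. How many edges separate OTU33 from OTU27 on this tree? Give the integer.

The MRCA of OTU33 and OTU27 is the root of the tree.
From OTU33 up to that node: 3 branches. From OTU27 up to the same node: 4 branches. Total: 3 + 4 = 7.

7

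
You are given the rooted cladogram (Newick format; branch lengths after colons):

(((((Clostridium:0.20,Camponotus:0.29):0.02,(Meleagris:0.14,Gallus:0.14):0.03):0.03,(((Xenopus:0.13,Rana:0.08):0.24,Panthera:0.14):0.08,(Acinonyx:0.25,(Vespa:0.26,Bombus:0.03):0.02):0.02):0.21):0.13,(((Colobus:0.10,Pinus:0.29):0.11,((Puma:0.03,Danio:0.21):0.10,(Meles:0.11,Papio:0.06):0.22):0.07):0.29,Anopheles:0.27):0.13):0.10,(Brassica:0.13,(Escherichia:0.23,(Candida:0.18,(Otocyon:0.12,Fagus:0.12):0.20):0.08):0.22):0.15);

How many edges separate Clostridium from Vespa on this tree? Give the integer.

The MRCA of Clostridium and Vespa is the node subtending (((Clostridium,Camponotus),(Meleagris,Gallus)),(((Xenopus,Rana),Panthera),(Acinonyx,(Vespa,Bombus)))).
From Clostridium up to that node: 3 branches. From Vespa up to the same node: 4 branches. Total: 3 + 4 = 7.

7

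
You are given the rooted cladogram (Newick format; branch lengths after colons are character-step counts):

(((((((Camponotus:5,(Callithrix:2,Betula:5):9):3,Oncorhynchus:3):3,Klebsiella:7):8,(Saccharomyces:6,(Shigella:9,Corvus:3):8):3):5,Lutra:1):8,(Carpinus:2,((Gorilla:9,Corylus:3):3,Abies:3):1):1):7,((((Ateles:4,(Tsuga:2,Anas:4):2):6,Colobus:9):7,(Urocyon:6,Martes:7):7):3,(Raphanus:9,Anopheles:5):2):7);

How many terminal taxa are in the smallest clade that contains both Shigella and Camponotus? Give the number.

8

The MRCA of Shigella and Camponotus is the node subtending ((((Camponotus,(Callithrix,Betula)),Oncorhynchus),Klebsiella),(Saccharomyces,(Shigella,Corvus))).
That clade contains 8 terminal taxa: Betula, Callithrix, Camponotus, Corvus, Klebsiella, Oncorhynchus, Saccharomyces, Shigella.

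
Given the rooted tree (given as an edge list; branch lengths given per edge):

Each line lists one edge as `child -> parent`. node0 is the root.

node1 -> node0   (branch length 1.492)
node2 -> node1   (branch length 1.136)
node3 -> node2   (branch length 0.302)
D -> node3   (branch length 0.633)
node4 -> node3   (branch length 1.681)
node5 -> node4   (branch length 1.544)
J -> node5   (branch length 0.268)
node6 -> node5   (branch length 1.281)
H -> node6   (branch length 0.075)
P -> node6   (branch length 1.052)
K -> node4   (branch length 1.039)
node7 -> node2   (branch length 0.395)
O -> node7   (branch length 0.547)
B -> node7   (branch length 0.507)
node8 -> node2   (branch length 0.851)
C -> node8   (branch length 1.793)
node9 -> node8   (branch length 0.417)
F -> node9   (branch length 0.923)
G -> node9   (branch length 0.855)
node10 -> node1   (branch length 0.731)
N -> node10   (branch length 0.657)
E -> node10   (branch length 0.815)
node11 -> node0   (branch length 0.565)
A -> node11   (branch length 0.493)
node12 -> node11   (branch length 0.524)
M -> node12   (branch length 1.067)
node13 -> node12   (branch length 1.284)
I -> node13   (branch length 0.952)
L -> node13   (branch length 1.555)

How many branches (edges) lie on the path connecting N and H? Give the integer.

8

The MRCA of N and H is the node subtending (((D,((J,(H,P)),K)),(O,B),(C,(F,G))),(N,E)).
From N up to that node: 2 branches. From H up to the same node: 6 branches. Total: 2 + 6 = 8.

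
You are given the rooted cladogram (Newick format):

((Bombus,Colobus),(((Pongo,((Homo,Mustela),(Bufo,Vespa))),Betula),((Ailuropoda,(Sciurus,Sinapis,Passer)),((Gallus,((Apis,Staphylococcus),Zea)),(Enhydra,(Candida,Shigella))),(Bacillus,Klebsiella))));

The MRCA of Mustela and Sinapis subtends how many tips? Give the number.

19

The MRCA of Mustela and Sinapis is the node subtending (((Pongo,((Homo,Mustela),(Bufo,Vespa))),Betula),((Ailuropoda,(Sciurus,Sinapis,Passer)),((Gallus,((Apis,Staphylococcus),Zea)),(Enhydra,(Candida,Shigella))),(Bacillus,Klebsiella))).
That clade contains 19 terminal taxa: Ailuropoda, Apis, Bacillus, Betula, Bufo, Candida, Enhydra, Gallus, Homo, Klebsiella, Mustela, Passer, Pongo, Sciurus, Shigella, Sinapis, Staphylococcus, Vespa, Zea.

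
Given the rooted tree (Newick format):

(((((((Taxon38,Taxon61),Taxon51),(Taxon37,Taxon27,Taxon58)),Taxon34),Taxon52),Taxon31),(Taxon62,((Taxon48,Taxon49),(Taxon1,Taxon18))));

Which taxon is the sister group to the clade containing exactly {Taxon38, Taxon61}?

The clade containing exactly {Taxon38, Taxon61} attaches to the tree at the node subtending ((Taxon38,Taxon61),Taxon51).
The other lineage descending from that same node — the sister group — is the single tip Taxon51.

Taxon51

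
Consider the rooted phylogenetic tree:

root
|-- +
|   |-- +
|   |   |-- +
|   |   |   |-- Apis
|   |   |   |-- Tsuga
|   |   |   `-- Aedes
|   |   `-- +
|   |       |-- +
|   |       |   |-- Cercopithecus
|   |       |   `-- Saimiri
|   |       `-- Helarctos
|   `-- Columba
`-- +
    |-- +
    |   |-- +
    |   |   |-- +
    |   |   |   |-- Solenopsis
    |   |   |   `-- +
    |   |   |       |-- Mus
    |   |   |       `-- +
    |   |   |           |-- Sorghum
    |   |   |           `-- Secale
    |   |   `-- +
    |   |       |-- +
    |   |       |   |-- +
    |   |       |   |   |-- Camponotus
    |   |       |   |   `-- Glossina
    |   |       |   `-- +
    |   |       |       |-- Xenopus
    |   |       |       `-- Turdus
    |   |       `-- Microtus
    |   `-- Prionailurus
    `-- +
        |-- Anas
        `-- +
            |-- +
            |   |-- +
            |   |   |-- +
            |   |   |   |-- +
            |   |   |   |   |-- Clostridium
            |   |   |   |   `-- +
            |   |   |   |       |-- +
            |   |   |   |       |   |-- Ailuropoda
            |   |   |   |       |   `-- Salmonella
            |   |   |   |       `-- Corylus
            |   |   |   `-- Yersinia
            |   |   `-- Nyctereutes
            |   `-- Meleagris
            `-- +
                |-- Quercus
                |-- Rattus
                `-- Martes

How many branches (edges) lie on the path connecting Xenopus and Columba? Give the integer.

9

The MRCA of Xenopus and Columba is the root of the tree.
From Xenopus up to that node: 7 branches. From Columba up to the same node: 2 branches. Total: 7 + 2 = 9.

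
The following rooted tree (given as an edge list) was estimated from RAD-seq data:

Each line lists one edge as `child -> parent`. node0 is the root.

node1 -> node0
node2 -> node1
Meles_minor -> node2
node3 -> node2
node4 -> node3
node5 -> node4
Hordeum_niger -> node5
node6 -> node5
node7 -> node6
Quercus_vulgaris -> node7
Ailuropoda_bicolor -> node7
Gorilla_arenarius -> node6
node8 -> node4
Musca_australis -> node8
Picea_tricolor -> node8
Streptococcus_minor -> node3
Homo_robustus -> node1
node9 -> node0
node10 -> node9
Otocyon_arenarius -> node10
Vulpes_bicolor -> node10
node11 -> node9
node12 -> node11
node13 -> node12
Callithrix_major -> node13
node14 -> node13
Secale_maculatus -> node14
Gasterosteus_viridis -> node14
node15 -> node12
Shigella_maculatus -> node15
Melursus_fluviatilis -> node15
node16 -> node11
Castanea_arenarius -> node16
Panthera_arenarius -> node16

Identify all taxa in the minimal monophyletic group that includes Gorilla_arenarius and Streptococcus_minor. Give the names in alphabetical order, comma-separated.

Ailuropoda_bicolor, Gorilla_arenarius, Hordeum_niger, Musca_australis, Picea_tricolor, Quercus_vulgaris, Streptococcus_minor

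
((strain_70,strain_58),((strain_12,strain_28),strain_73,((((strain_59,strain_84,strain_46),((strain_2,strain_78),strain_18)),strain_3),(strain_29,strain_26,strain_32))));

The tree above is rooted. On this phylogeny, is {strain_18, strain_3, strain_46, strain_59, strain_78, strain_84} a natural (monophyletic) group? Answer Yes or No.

No

The MRCA of the listed taxa subtends (((strain_59,strain_84,strain_46),((strain_2,strain_78),strain_18)),strain_3).
That clade also contains strain_2, which is not in the proposed group, so the group is not monophyletic.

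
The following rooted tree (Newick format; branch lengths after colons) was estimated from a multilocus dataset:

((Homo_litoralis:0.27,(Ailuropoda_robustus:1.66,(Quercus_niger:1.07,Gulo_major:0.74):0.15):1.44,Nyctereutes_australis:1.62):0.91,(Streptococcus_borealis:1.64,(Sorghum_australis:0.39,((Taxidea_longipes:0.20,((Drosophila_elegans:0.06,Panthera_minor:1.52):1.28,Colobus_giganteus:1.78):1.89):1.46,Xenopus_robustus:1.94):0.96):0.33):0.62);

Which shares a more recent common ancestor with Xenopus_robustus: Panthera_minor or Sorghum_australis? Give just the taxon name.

The MRCA of Xenopus_robustus and Panthera_minor subtends ((Taxidea_longipes,((Drosophila_elegans,Panthera_minor),Colobus_giganteus)),Xenopus_robustus) (5 taxa).
The MRCA of Xenopus_robustus and Sorghum_australis subtends (Sorghum_australis,((Taxidea_longipes,((Drosophila_elegans,Panthera_minor),Colobus_giganteus)),Xenopus_robustus)) (6 taxa).
The first is nested inside the second, so Xenopus_robustus shares a more recent common ancestor with Panthera_minor.

Panthera_minor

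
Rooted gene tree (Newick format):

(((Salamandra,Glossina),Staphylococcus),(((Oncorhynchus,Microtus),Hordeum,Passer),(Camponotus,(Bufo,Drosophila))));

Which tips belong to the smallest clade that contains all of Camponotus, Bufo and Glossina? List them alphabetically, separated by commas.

Tracing Camponotus: it sits inside (Camponotus,(Bufo,Drosophila)).
Tracing Bufo: it sits inside (Bufo,Drosophila).
Tracing Glossina: it sits inside (Salamandra,Glossina).
The smallest clade enclosing all 3 is the whole tree (their MRCA is the root), so the answer is all 10 tips in alphabetical order.

Bufo, Camponotus, Drosophila, Glossina, Hordeum, Microtus, Oncorhynchus, Passer, Salamandra, Staphylococcus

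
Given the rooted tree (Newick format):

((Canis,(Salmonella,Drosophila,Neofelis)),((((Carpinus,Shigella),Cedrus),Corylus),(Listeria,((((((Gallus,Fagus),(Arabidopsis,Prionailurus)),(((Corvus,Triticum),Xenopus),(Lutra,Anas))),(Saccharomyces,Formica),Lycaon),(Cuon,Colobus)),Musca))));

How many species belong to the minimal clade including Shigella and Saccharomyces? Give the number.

20

The MRCA of Shigella and Saccharomyces is the node subtending ((((Carpinus,Shigella),Cedrus),Corylus),(Listeria,((((((Gallus,Fagus),(Arabidopsis,Prionailurus)),(((Corvus,Triticum),Xenopus),(Lutra,Anas))),(Saccharomyces,Formica),Lycaon),(Cuon,Colobus)),Musca))).
That clade contains 20 terminal taxa: Anas, Arabidopsis, Carpinus, Cedrus, Colobus, Corvus, Corylus, Cuon, Fagus, Formica, Gallus, Listeria, Lutra, Lycaon, Musca, Prionailurus, Saccharomyces, Shigella, Triticum, Xenopus.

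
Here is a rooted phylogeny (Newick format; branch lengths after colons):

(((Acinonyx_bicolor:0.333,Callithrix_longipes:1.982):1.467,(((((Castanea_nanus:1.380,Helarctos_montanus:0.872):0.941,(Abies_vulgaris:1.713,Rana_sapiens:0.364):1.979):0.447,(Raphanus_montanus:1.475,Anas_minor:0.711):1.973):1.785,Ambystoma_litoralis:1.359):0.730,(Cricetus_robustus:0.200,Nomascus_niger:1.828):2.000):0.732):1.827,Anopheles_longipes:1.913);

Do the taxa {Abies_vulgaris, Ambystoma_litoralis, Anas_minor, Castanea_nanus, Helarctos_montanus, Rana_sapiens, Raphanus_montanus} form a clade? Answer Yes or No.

Yes

The most recent common ancestor of these taxa subtends ((((Castanea_nanus,Helarctos_montanus),(Abies_vulgaris,Rana_sapiens)),(Raphanus_montanus,Anas_minor)),Ambystoma_litoralis).
That clade has exactly 7 tips — every listed taxon and nothing else — so the group is monophyletic.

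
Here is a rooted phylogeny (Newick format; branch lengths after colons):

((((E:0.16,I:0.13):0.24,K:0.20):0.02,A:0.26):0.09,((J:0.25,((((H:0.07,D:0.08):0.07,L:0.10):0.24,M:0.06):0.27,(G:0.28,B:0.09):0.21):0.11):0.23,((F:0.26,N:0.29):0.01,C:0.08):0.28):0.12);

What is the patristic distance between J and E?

The path runs J → … → MRCA → … → E; the MRCA is the root of the tree.
Branch lengths along that path: 0.25 + 0.23 + 0.12 + 0.09 + 0.02 + 0.24 + 0.16 = 1.11.

1.11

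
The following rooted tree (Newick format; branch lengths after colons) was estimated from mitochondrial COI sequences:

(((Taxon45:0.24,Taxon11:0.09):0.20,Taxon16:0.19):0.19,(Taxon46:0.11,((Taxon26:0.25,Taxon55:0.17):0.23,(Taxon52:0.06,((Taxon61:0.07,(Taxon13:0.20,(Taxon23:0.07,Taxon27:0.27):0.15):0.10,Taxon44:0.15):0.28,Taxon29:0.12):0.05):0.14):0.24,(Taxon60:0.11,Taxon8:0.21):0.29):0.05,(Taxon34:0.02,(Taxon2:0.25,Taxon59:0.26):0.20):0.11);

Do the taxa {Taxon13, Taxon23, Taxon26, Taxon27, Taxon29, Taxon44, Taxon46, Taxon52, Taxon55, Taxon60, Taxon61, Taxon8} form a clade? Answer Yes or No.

The most recent common ancestor of these taxa subtends (Taxon46,((Taxon26,Taxon55),(Taxon52,((Taxon61,(Taxon13,(Taxon23,Taxon27)),Taxon44),Taxon29))),(Taxon60,Taxon8)).
That clade has exactly 12 tips — every listed taxon and nothing else — so the group is monophyletic.

Yes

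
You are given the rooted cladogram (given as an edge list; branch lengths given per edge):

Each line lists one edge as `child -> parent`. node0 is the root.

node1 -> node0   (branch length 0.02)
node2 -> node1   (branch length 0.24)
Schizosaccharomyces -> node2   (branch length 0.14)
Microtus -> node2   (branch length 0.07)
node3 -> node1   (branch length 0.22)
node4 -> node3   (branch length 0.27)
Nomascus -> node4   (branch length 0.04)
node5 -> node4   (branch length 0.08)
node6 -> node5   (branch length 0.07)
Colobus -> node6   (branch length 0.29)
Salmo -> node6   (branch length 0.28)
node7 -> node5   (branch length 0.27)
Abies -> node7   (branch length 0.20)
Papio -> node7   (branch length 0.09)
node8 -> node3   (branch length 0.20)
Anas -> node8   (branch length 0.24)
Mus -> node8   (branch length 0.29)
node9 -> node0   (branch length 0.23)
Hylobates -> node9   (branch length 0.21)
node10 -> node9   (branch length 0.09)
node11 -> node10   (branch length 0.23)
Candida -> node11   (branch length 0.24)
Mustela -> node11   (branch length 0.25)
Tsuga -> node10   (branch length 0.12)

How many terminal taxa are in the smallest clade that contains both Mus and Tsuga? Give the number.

The MRCA of Mus and Tsuga is the root, so the clade is the entire tree.
That clade contains 13 terminal taxa: Abies, Anas, Candida, Colobus, Hylobates, Microtus, Mus, Mustela, Nomascus, Papio, Salmo, Schizosaccharomyces, Tsuga.

13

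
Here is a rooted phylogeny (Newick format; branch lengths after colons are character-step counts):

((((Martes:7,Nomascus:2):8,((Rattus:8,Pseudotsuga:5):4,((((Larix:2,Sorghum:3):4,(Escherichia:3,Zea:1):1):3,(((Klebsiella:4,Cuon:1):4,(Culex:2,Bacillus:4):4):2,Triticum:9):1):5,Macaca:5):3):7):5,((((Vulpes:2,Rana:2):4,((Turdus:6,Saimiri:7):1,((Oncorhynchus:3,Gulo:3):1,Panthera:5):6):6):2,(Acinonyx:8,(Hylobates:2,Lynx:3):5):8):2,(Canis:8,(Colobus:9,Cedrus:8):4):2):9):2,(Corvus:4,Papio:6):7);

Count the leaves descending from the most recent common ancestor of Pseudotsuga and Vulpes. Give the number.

27

The MRCA of Pseudotsuga and Vulpes is the node subtending (((Martes,Nomascus),((Rattus,Pseudotsuga),((((Larix,Sorghum),(Escherichia,Zea)),(((Klebsiella,Cuon),(Culex,Bacillus)),Triticum)),Macaca))),((((Vulpes,Rana),((Turdus,Saimiri),((Oncorhynchus,Gulo),Panthera))),(Acinonyx,(Hylobates,Lynx))),(Canis,(Colobus,Cedrus)))).
That clade contains 27 terminal taxa: Acinonyx, Bacillus, Canis, Cedrus, Colobus, Culex, Cuon, Escherichia, Gulo, Hylobates, Klebsiella, Larix, Lynx, Macaca, Martes, Nomascus, Oncorhynchus, Panthera, Pseudotsuga, Rana, Rattus, Saimiri, Sorghum, Triticum, Turdus, Vulpes, Zea.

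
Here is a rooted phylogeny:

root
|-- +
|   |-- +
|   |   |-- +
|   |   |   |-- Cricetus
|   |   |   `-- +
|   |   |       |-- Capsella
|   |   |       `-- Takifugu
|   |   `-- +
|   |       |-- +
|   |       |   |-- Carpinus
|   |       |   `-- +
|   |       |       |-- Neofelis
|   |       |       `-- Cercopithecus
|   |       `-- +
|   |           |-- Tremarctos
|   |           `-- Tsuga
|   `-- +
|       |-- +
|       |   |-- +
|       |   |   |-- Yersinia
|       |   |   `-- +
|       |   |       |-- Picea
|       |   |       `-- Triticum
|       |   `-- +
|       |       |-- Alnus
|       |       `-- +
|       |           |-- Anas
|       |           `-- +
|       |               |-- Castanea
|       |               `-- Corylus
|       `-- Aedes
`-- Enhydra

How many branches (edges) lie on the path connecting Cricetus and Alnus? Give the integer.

The MRCA of Cricetus and Alnus is the node subtending (((Cricetus,(Capsella,Takifugu)),((Carpinus,(Neofelis,Cercopithecus)),(Tremarctos,Tsuga))),(((Yersinia,(Picea,Triticum)),(Alnus,(Anas,(Castanea,Corylus)))),Aedes)).
From Cricetus up to that node: 3 branches. From Alnus up to the same node: 4 branches. Total: 3 + 4 = 7.

7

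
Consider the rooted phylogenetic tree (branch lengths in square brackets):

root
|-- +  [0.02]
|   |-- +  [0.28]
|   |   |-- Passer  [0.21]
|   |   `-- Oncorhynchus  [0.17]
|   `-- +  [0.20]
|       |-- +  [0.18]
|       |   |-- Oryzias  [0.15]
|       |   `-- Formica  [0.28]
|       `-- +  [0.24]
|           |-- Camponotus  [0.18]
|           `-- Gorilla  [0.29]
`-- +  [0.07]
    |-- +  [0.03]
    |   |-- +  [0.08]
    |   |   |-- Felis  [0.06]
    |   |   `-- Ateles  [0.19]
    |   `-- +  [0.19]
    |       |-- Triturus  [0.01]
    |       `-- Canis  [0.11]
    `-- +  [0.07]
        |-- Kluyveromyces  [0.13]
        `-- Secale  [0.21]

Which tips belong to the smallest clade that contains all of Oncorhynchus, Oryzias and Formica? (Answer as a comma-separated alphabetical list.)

Camponotus, Formica, Gorilla, Oncorhynchus, Oryzias, Passer

Tracing Oncorhynchus: it sits inside (Passer,Oncorhynchus).
Tracing Oryzias: it sits inside (Oryzias,Formica).
Tracing Formica: it sits inside (Oryzias,Formica).
The smallest clade enclosing all 3 is ((Passer,Oncorhynchus),((Oryzias,Formica),(Camponotus,Gorilla))); the answer is its 6 terminal taxa in alphabetical order.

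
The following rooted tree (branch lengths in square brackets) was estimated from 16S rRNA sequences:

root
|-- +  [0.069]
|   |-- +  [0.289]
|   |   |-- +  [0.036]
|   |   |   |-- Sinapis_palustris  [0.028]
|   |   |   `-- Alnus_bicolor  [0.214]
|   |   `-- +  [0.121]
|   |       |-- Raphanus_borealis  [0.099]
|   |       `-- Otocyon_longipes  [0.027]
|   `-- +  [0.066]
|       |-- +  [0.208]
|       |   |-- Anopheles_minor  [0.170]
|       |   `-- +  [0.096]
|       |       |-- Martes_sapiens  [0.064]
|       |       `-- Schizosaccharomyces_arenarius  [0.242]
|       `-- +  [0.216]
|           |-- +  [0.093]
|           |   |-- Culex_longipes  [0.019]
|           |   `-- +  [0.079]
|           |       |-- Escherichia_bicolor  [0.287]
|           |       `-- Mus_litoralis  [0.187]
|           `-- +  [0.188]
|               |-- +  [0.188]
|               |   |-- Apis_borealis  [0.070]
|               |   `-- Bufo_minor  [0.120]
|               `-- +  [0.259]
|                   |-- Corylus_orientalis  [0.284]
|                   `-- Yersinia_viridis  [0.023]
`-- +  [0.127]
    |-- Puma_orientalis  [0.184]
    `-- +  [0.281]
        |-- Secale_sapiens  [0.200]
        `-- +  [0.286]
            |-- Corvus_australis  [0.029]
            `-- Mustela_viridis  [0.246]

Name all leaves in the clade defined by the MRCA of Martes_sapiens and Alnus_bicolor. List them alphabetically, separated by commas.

Alnus_bicolor, Anopheles_minor, Apis_borealis, Bufo_minor, Corylus_orientalis, Culex_longipes, Escherichia_bicolor, Martes_sapiens, Mus_litoralis, Otocyon_longipes, Raphanus_borealis, Schizosaccharomyces_arenarius, Sinapis_palustris, Yersinia_viridis

Tracing Martes_sapiens: it sits inside (Martes_sapiens,Schizosaccharomyces_arenarius).
Tracing Alnus_bicolor: it sits inside (Sinapis_palustris,Alnus_bicolor).
The smallest clade enclosing both is (((Sinapis_palustris,Alnus_bicolor),(Raphanus_borealis,Otocyon_longipes)),((Anopheles_minor,(Martes_sapiens,Schizosaccharomyces_arenarius)),((Culex_longipes,(Escherichia_bicolor,Mus_litoralis)),((Apis_borealis,Bufo_minor),(Corylus_orientalis,Yersinia_viridis))))); the answer is its 14 terminal taxa in alphabetical order.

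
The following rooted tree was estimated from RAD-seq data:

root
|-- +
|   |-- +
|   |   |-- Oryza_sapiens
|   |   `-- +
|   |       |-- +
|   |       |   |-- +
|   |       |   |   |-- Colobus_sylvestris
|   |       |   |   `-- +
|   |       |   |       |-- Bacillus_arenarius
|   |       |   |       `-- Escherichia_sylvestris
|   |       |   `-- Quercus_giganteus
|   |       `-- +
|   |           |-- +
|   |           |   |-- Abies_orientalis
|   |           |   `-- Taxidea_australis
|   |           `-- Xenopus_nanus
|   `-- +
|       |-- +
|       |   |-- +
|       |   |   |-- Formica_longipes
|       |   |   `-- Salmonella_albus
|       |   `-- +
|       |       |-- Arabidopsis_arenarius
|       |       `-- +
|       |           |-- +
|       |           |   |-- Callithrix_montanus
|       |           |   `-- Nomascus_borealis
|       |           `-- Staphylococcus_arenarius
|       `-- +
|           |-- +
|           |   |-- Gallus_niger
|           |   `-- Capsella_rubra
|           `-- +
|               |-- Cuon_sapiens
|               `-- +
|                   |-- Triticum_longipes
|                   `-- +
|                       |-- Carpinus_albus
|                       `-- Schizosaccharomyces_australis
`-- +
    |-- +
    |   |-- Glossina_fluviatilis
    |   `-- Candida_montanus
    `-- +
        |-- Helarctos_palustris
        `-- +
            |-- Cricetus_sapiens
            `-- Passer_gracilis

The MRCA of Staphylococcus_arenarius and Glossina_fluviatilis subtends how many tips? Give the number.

The MRCA of Staphylococcus_arenarius and Glossina_fluviatilis is the root, so the clade is the entire tree.
That clade contains 25 terminal taxa: Abies_orientalis, Arabidopsis_arenarius, Bacillus_arenarius, Callithrix_montanus, Candida_montanus, Capsella_rubra, Carpinus_albus, Colobus_sylvestris, Cricetus_sapiens, Cuon_sapiens, Escherichia_sylvestris, Formica_longipes, Gallus_niger, Glossina_fluviatilis, Helarctos_palustris, Nomascus_borealis, Oryza_sapiens, Passer_gracilis, Quercus_giganteus, Salmonella_albus, Schizosaccharomyces_australis, Staphylococcus_arenarius, Taxidea_australis, Triticum_longipes, Xenopus_nanus.

25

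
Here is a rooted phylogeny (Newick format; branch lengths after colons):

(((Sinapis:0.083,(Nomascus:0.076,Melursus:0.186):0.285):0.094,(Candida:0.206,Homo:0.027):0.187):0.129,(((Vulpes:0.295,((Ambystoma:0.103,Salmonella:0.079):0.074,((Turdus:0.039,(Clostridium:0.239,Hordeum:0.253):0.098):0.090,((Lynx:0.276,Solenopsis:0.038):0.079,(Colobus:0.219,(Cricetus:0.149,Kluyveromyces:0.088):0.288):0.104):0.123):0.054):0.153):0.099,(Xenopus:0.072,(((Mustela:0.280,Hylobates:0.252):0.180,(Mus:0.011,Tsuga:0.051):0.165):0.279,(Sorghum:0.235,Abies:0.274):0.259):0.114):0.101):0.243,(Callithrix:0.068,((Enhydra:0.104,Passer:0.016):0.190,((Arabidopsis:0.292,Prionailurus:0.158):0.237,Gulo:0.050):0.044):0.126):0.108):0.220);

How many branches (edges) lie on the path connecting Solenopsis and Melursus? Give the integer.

12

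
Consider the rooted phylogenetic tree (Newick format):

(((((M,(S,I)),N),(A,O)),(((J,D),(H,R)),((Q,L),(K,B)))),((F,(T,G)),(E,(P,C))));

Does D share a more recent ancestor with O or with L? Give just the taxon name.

L

The MRCA of D and L subtends (((J,D),(H,R)),((Q,L),(K,B))) (8 taxa).
The MRCA of D and O subtends ((((M,(S,I)),N),(A,O)),(((J,D),(H,R)),((Q,L),(K,B)))) (14 taxa).
The first is nested inside the second, so D shares a more recent common ancestor with L.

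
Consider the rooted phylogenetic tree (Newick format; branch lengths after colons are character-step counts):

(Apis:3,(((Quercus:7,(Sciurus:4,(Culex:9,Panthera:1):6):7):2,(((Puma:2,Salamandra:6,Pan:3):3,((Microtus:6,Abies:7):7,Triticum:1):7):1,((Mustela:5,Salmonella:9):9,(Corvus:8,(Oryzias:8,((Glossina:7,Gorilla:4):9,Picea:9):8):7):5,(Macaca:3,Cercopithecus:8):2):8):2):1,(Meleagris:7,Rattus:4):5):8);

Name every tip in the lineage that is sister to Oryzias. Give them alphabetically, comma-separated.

Oryzias attaches to the tree at the node subtending (Oryzias,((Glossina,Gorilla),Picea)).
The other lineage descending from that same node — the sister group — is ((Glossina,Gorilla),Picea); its 3 tips in alphabetical order are the answer.

Glossina, Gorilla, Picea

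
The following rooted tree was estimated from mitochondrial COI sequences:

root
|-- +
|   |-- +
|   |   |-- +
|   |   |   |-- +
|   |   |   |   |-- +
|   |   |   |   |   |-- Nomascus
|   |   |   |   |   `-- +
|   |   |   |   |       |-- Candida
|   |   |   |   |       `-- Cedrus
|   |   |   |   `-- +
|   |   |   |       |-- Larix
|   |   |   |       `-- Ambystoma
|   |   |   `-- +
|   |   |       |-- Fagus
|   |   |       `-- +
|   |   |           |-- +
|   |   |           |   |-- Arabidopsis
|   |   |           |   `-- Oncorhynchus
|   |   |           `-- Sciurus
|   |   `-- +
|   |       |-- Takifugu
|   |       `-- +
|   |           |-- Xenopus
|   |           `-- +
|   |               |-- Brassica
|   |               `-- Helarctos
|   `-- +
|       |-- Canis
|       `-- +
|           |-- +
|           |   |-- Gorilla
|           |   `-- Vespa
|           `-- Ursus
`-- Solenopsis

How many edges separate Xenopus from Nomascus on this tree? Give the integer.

7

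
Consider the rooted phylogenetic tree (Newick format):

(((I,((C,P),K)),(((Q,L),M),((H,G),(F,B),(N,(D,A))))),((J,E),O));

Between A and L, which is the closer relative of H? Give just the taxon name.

The MRCA of H and A subtends ((H,G),(F,B),(N,(D,A))) (7 taxa).
The MRCA of H and L subtends (((Q,L),M),((H,G),(F,B),(N,(D,A)))) (10 taxa).
The first is nested inside the second, so H shares a more recent common ancestor with A.

A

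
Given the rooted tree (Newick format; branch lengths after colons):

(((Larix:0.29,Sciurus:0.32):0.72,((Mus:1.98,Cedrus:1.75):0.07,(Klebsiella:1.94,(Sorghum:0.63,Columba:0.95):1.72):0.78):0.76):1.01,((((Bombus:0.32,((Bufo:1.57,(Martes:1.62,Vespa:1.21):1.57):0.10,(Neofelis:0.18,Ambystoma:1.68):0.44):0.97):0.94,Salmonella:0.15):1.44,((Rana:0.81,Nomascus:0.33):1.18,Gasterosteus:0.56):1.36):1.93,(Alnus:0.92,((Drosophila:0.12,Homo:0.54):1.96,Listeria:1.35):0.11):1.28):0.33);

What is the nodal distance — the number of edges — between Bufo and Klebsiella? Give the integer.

The MRCA of Bufo and Klebsiella is the root of the tree.
From Bufo up to that node: 7 branches. From Klebsiella up to the same node: 4 branches. Total: 7 + 4 = 11.

11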